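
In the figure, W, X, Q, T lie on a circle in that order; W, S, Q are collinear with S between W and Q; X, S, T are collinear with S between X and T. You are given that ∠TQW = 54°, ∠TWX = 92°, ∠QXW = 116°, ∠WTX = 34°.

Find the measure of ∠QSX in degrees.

1. ∠QTW = 64°  [cyclic WXQT, opposite ∠X+∠T]
2. ∠WQX = 34°  [same arc WX]
3. ∠QWT = 62°  [△WQT]
4. ∠QXT = 62°  [same arc QT]
5. ∠QSX = 84°  [△XSQ]

∠QSX = 84°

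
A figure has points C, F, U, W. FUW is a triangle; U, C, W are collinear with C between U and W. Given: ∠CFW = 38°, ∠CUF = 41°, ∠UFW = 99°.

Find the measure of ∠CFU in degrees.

∠CFU = 61°

1. ∠FUW = 41°  [C on ray UW]
2. ∠FWU = 40°  [△FUW]
3. ∠CWF = 40°  [C on ray WU]
4. ∠FCW = 102°  [△FCW]
5. ∠FCU = 78°  [linear pair at C on UW]
6. ∠CFU = 61°  [△FUC]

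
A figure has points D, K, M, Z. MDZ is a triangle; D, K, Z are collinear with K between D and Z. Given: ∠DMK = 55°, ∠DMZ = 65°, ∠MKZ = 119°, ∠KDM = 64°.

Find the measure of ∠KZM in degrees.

1. ∠MDZ = 64°  [K on ray DZ]
2. ∠DZM = 51°  [△MDZ]
3. ∠KZM = 51°  [K on ray ZD]

∠KZM = 51°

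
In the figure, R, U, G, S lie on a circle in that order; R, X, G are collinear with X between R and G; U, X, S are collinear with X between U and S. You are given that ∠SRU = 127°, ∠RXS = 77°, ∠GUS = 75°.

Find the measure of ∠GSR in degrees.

∠GSR = 80°

1. ∠SGU = 53°  [cyclic RUGS, opposite ∠R+∠G]
2. ∠GXS = 103°  [linear pair at X on RG]
3. ∠GRS = 75°  [same arc GS]
4. ∠GSU = 52°  [△UGS]
5. ∠RGS = 25°  [△GXS]
6. ∠GSR = 80°  [△RGS]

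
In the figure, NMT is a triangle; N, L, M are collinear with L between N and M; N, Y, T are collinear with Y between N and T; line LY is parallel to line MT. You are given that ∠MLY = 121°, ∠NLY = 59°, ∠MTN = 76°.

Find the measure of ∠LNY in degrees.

1. ∠NMT = 59°  [LY∥MT, corresponding at L]
2. ∠MNT = 45°  [△NMT]
3. ∠LNY = 45°  [L on NM, Y on NT]

∠LNY = 45°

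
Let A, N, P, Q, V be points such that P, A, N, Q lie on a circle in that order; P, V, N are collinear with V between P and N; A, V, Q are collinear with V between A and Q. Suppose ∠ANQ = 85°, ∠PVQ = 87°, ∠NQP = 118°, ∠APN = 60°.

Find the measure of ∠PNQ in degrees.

1. ∠NVQ = 93°  [linear pair at V on PN]
2. ∠AQN = 60°  [same arc AN]
3. ∠PNQ = 27°  [△NVQ]

∠PNQ = 27°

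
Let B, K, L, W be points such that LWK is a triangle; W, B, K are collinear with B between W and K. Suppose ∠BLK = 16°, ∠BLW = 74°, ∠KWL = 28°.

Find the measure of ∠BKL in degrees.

1. ∠BWL = 28°  [B on ray WK]
2. ∠LBW = 78°  [△LWB]
3. ∠KBL = 102°  [linear pair at B on WK]
4. ∠BKL = 62°  [△LBK]

∠BKL = 62°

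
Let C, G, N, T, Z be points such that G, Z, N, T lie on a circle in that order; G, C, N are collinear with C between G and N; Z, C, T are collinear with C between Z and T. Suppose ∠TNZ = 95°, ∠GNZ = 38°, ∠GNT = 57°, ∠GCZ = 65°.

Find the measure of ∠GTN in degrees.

1. ∠GZT = 57°  [same arc GT]
2. ∠NGZ = 58°  [△GCZ]
3. ∠GZN = 84°  [△GZN]
4. ∠GTN = 96°  [cyclic GZNT, opposite ∠Z+∠T]

∠GTN = 96°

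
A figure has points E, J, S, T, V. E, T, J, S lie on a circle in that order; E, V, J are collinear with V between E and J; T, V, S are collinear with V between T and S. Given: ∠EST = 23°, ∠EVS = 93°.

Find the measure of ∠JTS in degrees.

∠JTS = 64°

1. ∠EJT = 23°  [same arc ET]
2. ∠JVT = 93°  [vertical angles at V]
3. ∠JTS = 64°  [△TVJ]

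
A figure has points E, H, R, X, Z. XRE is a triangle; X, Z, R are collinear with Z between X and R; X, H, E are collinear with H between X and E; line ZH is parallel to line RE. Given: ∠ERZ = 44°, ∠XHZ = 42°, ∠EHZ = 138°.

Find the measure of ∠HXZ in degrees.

∠HXZ = 94°

1. ∠ERX = 44°  [Z on ray RX]
2. ∠REX = 42°  [ZH∥RE, corresponding at H]
3. ∠EXR = 94°  [△XRE]
4. ∠HXZ = 94°  [Z on XR, H on XE]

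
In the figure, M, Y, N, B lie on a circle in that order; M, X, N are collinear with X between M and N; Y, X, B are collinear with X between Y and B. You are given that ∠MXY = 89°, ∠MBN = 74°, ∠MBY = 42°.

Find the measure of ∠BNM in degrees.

1. ∠BXN = 89°  [vertical angles at X]
2. ∠BXM = 91°  [linear pair at X on MN]
3. ∠BMN = 47°  [△MXB]
4. ∠BNM = 59°  [△MNB]

∠BNM = 59°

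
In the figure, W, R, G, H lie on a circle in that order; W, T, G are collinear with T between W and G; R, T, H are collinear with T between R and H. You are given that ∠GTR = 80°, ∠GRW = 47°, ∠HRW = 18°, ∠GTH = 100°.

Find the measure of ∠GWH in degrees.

∠GWH = 29°

1. ∠GHW = 133°  [cyclic WRGH, opposite ∠R+∠H]
2. ∠HGW = 18°  [same arc WH]
3. ∠GWH = 29°  [△WGH]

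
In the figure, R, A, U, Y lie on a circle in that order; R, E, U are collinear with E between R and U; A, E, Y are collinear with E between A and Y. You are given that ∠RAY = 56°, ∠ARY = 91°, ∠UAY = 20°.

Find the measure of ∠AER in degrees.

∠AER = 53°

1. ∠RUY = 56°  [same arc RY]
2. ∠AUY = 89°  [cyclic RAUY, opposite ∠R+∠U]
3. ∠AYU = 71°  [△AUY]
4. ∠UEY = 53°  [△UEY]
5. ∠AER = 53°  [vertical angles at E]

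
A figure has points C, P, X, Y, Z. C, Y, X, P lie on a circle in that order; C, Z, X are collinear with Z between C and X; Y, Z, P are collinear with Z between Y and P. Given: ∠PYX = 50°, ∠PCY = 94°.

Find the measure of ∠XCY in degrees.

1. ∠PXY = 86°  [cyclic CYXP, opposite ∠C+∠X]
2. ∠XPY = 44°  [△YXP]
3. ∠XCY = 44°  [same arc YX]

∠XCY = 44°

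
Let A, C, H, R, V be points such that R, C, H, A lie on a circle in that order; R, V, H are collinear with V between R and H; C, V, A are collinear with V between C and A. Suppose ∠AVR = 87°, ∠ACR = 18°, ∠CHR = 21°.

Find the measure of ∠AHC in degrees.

1. ∠CVH = 87°  [vertical angles at V]
2. ∠AVH = 93°  [linear pair at V on RH]
3. ∠AHR = 18°  [same arc RA]
4. ∠ACH = 72°  [△CVH]
5. ∠CAH = 69°  [△HVA]
6. ∠AHC = 39°  [△CHA]

∠AHC = 39°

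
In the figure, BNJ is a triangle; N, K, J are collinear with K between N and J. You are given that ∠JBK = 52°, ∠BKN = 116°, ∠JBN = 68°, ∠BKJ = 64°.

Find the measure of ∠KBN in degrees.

1. ∠BJK = 64°  [△BKJ]
2. ∠BJN = 64°  [K on ray JN]
3. ∠BNJ = 48°  [△BNJ]
4. ∠BNK = 48°  [K on ray NJ]
5. ∠KBN = 16°  [△BNK]

∠KBN = 16°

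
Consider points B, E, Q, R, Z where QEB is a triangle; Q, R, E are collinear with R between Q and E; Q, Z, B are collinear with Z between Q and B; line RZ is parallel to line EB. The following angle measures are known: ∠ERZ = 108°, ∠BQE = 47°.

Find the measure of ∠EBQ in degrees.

1. ∠QRZ = 72°  [linear pair at R on QE]
2. ∠RQZ = 47°  [R on QE, Z on QB]
3. ∠QZR = 61°  [△QRZ]
4. ∠EBQ = 61°  [RZ∥EB, corresponding at Z]

∠EBQ = 61°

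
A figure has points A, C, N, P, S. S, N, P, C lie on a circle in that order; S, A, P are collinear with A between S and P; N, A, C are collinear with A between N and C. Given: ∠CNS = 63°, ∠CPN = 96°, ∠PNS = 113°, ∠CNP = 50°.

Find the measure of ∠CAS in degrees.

1. ∠CSN = 84°  [cyclic SNPC, opposite ∠S+∠P]
2. ∠CSP = 50°  [same arc PC]
3. ∠NCS = 33°  [△SNC]
4. ∠CAS = 97°  [△SAC]

∠CAS = 97°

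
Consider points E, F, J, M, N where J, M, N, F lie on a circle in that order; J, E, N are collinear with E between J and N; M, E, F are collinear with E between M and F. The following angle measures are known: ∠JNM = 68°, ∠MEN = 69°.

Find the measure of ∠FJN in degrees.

∠FJN = 43°

1. ∠JFM = 68°  [same arc JM]
2. ∠FEJ = 69°  [vertical angles at E]
3. ∠FJN = 43°  [△JEF]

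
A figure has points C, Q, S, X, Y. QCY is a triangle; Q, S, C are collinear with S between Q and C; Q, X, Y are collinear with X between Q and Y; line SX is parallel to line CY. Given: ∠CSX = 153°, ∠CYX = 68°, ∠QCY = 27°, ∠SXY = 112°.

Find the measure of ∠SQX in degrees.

∠SQX = 85°

1. ∠QSX = 27°  [linear pair at S on QC]
2. ∠QXS = 68°  [linear pair at X on QY]
3. ∠SQX = 85°  [△QSX]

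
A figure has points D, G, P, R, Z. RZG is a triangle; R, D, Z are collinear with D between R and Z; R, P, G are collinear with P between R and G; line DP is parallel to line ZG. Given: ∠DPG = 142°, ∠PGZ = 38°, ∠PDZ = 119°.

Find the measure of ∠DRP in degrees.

∠DRP = 81°

1. ∠DPR = 38°  [linear pair at P on RG]
2. ∠PDR = 61°  [linear pair at D on RZ]
3. ∠DRP = 81°  [△RDP]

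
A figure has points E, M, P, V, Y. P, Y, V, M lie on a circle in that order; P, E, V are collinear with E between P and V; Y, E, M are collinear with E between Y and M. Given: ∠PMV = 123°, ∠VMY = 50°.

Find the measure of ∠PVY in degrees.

∠PVY = 73°

1. ∠PYV = 57°  [cyclic PYVM, opposite ∠Y+∠M]
2. ∠VPY = 50°  [same arc YV]
3. ∠PVY = 73°  [△PYV]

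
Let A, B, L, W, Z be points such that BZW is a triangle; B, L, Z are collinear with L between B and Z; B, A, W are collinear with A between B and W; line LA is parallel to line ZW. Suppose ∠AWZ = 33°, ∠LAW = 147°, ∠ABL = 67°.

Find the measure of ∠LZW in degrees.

∠LZW = 80°

1. ∠BWZ = 33°  [A on ray WB]
2. ∠WBZ = 67°  [L on BZ, A on BW]
3. ∠BZW = 80°  [△BZW]
4. ∠LZW = 80°  [L on ray ZB]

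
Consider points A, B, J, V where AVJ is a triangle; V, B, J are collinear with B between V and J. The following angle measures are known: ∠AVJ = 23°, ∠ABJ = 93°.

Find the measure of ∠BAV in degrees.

1. ∠AVB = 23°  [B on ray VJ]
2. ∠ABV = 87°  [linear pair at B on VJ]
3. ∠BAV = 70°  [△AVB]

∠BAV = 70°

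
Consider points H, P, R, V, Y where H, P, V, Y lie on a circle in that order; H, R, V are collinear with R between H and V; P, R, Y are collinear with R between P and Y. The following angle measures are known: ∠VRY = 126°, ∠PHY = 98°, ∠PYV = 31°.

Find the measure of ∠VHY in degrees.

1. ∠PVY = 82°  [cyclic HPVY, opposite ∠H+∠V]
2. ∠VPY = 67°  [△PVY]
3. ∠VHY = 67°  [same arc VY]

∠VHY = 67°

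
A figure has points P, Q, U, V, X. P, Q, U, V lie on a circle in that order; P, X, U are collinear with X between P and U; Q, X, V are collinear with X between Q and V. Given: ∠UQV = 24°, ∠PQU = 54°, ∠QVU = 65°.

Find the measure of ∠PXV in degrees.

∠PXV = 95°

1. ∠UPV = 24°  [same arc UV]
2. ∠PVU = 126°  [cyclic PQUV, opposite ∠Q+∠V]
3. ∠PUV = 30°  [△PUV]
4. ∠UXV = 85°  [△UXV]
5. ∠PXV = 95°  [linear pair at X on PU]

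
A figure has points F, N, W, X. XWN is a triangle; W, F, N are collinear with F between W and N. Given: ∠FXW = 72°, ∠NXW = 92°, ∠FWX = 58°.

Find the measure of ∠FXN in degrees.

1. ∠WFX = 50°  [△XWF]
2. ∠NWX = 58°  [F on ray WN]
3. ∠NFX = 130°  [linear pair at F on WN]
4. ∠WNX = 30°  [△XWN]
5. ∠FNX = 30°  [F on ray NW]
6. ∠FXN = 20°  [△XFN]

∠FXN = 20°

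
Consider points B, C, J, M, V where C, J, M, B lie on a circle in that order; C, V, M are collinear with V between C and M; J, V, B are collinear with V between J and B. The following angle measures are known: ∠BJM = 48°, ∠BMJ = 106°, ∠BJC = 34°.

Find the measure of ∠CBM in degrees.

∠CBM = 98°

1. ∠BCM = 48°  [same arc MB]
2. ∠BMC = 34°  [same arc CB]
3. ∠CBM = 98°  [△CMB]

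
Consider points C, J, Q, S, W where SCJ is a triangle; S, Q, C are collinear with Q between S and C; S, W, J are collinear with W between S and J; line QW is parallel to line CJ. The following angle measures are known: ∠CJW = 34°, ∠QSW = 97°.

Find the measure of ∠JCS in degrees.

1. ∠CJS = 34°  [W on ray JS]
2. ∠CSJ = 97°  [Q on SC, W on SJ]
3. ∠JCS = 49°  [△SCJ]

∠JCS = 49°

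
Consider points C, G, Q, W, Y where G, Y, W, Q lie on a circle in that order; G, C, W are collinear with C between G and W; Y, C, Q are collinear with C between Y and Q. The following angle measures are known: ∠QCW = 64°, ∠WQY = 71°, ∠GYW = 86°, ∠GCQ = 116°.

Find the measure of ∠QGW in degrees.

∠QGW = 41°

1. ∠GWQ = 45°  [△WCQ]
2. ∠GQW = 94°  [cyclic GYWQ, opposite ∠Y+∠Q]
3. ∠QGW = 41°  [△GWQ]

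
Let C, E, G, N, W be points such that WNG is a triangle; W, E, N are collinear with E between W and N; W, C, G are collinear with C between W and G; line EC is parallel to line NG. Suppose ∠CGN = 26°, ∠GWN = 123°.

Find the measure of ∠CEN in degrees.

∠CEN = 149°

1. ∠NGW = 26°  [C on ray GW]
2. ∠GNW = 31°  [△WNG]
3. ∠CEW = 31°  [EC∥NG, corresponding at E]
4. ∠CEN = 149°  [linear pair at E on WN]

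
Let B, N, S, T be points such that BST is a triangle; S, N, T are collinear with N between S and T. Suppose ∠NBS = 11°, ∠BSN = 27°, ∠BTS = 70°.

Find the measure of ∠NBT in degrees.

∠NBT = 72°

1. ∠BNS = 142°  [△BSN]
2. ∠BTN = 70°  [N on ray TS]
3. ∠BNT = 38°  [linear pair at N on ST]
4. ∠NBT = 72°  [△BNT]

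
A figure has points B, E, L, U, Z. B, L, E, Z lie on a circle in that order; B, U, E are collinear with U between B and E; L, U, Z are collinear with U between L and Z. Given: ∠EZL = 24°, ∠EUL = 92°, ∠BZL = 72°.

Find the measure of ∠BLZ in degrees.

1. ∠EBL = 24°  [same arc LE]
2. ∠BUL = 88°  [linear pair at U on BE]
3. ∠BLZ = 68°  [△BUL]

∠BLZ = 68°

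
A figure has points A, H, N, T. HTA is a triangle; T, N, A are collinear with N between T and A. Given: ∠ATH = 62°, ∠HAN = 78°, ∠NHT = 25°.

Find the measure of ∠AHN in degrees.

∠AHN = 15°

1. ∠HTN = 62°  [N on ray TA]
2. ∠HNT = 93°  [△HTN]
3. ∠ANH = 87°  [linear pair at N on TA]
4. ∠AHN = 15°  [△HNA]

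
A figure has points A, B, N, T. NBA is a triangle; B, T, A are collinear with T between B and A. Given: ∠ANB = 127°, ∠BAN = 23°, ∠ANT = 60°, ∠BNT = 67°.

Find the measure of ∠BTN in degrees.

∠BTN = 83°

1. ∠NAT = 23°  [T on ray AB]
2. ∠ATN = 97°  [△NTA]
3. ∠BTN = 83°  [linear pair at T on BA]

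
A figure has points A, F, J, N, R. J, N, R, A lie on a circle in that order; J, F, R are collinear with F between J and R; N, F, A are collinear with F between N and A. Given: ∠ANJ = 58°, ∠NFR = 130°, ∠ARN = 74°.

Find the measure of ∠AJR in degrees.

1. ∠AFJ = 130°  [vertical angles at F]
2. ∠AJN = 106°  [cyclic JNRA, opposite ∠J+∠R]
3. ∠JAN = 16°  [△JNA]
4. ∠AJR = 34°  [△JFA]

∠AJR = 34°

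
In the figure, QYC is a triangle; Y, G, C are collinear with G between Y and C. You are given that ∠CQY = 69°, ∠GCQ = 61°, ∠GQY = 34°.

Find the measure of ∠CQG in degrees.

1. ∠QCY = 61°  [G on ray CY]
2. ∠CYQ = 50°  [△QYC]
3. ∠GYQ = 50°  [G on ray YC]
4. ∠QGY = 96°  [△QYG]
5. ∠CGQ = 84°  [linear pair at G on YC]
6. ∠CQG = 35°  [△QGC]

∠CQG = 35°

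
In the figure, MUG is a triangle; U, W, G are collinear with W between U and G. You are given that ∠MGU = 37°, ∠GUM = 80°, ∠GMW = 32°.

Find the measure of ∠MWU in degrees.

1. ∠MGW = 37°  [W on ray GU]
2. ∠GWM = 111°  [△MWG]
3. ∠MWU = 69°  [linear pair at W on UG]

∠MWU = 69°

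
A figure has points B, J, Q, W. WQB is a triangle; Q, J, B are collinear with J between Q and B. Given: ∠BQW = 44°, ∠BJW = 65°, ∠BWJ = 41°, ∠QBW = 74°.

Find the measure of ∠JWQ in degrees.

1. ∠JQW = 44°  [J on ray QB]
2. ∠QJW = 115°  [linear pair at J on QB]
3. ∠JWQ = 21°  [△WQJ]

∠JWQ = 21°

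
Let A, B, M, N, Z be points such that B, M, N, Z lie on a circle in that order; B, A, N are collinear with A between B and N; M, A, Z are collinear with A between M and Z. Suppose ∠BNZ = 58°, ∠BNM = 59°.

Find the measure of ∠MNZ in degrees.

1. ∠BMZ = 58°  [same arc BZ]
2. ∠BZM = 59°  [same arc BM]
3. ∠MBZ = 63°  [△BMZ]
4. ∠MNZ = 117°  [cyclic BMNZ, opposite ∠B+∠N]

∠MNZ = 117°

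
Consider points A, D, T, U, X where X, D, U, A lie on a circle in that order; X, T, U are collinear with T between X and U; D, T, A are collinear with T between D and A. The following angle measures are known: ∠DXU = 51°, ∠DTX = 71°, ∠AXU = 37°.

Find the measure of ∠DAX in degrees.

1. ∠ATU = 71°  [vertical angles at T]
2. ∠ATX = 109°  [linear pair at T on XU]
3. ∠DAX = 34°  [△XTA]

∠DAX = 34°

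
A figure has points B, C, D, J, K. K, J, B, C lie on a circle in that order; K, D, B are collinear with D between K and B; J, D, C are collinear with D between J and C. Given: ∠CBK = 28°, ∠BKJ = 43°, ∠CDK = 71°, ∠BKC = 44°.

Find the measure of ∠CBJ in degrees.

∠CBJ = 93°

1. ∠BCJ = 43°  [same arc JB]
2. ∠BJC = 44°  [same arc BC]
3. ∠CBJ = 93°  [△JBC]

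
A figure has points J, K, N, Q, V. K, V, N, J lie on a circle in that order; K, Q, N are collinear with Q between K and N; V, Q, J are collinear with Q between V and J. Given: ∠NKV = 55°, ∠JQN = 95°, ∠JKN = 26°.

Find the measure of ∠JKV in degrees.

1. ∠KQV = 95°  [vertical angles at Q]
2. ∠JQK = 85°  [linear pair at Q on KN]
3. ∠KJV = 69°  [△KQJ]
4. ∠JVK = 30°  [△KQV]
5. ∠JKV = 81°  [△KVJ]

∠JKV = 81°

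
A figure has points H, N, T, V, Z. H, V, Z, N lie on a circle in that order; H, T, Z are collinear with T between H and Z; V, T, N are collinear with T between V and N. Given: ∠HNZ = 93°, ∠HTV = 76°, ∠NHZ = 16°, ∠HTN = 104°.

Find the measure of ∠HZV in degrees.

1. ∠VTZ = 104°  [linear pair at T on HZ]
2. ∠NVZ = 16°  [same arc ZN]
3. ∠HZV = 60°  [△VTZ]

∠HZV = 60°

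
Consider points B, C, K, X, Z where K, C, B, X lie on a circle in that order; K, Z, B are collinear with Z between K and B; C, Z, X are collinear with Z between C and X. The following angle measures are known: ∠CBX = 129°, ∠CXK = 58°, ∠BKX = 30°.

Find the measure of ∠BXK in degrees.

1. ∠CKX = 51°  [cyclic KCBX, opposite ∠K+∠B]
2. ∠KCX = 71°  [△KCX]
3. ∠KBX = 71°  [same arc KX]
4. ∠BXK = 79°  [△KBX]

∠BXK = 79°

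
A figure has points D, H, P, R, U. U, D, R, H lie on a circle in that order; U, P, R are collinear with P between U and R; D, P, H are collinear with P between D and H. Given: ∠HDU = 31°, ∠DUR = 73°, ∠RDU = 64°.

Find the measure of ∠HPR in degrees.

∠HPR = 76°

1. ∠HRU = 31°  [same arc UH]
2. ∠DHR = 73°  [same arc DR]
3. ∠HPR = 76°  [△RPH]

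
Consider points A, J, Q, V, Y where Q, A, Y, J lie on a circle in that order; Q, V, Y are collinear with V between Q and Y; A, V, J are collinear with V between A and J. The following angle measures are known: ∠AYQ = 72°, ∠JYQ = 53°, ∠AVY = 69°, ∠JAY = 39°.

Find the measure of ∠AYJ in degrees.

∠AYJ = 125°

1. ∠AJQ = 72°  [same arc QA]
2. ∠JAQ = 53°  [same arc QJ]
3. ∠AQJ = 55°  [△QAJ]
4. ∠AYJ = 125°  [cyclic QAYJ, opposite ∠Q+∠Y]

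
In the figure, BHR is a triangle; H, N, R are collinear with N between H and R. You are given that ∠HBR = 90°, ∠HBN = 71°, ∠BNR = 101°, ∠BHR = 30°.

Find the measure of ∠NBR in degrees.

1. ∠BRH = 60°  [△BHR]
2. ∠BRN = 60°  [N on ray RH]
3. ∠NBR = 19°  [△BNR]

∠NBR = 19°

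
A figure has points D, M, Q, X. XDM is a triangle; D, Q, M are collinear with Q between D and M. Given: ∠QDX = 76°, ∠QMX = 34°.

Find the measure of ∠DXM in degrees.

∠DXM = 70°

1. ∠MDX = 76°  [Q on ray DM]
2. ∠DMX = 34°  [Q on ray MD]
3. ∠DXM = 70°  [△XDM]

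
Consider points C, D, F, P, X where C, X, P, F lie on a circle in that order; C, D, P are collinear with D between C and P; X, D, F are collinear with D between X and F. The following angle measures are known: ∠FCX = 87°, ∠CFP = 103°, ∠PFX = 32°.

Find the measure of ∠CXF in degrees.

1. ∠CXP = 77°  [cyclic CXPF, opposite ∠X+∠F]
2. ∠PCX = 32°  [same arc XP]
3. ∠CPX = 71°  [△CXP]
4. ∠CFX = 71°  [same arc CX]
5. ∠CXF = 22°  [△CXF]

∠CXF = 22°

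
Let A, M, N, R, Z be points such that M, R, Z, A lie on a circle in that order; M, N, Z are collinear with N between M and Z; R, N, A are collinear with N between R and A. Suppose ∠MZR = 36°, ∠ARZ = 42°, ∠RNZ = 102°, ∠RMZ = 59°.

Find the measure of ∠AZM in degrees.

∠AZM = 43°

1. ∠MRZ = 85°  [△MRZ]
2. ∠AMZ = 42°  [same arc ZA]
3. ∠MAZ = 95°  [cyclic MRZA, opposite ∠R+∠A]
4. ∠AZM = 43°  [△MZA]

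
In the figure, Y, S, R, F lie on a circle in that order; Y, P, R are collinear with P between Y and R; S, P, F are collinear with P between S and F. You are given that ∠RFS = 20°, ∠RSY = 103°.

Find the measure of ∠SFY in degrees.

∠SFY = 57°

1. ∠RYS = 20°  [same arc SR]
2. ∠SRY = 57°  [△YSR]
3. ∠SFY = 57°  [same arc YS]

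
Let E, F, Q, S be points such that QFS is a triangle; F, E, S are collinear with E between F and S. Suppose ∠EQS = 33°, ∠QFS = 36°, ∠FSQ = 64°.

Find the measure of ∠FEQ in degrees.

1. ∠ESQ = 64°  [E on ray SF]
2. ∠QES = 83°  [△QES]
3. ∠FEQ = 97°  [linear pair at E on FS]

∠FEQ = 97°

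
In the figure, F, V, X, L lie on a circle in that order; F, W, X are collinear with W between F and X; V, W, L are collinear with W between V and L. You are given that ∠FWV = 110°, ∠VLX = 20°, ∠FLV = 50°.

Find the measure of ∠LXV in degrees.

1. ∠VWX = 70°  [linear pair at W on FX]
2. ∠FXV = 50°  [same arc FV]
3. ∠LVX = 60°  [△VWX]
4. ∠LXV = 100°  [△VXL]

∠LXV = 100°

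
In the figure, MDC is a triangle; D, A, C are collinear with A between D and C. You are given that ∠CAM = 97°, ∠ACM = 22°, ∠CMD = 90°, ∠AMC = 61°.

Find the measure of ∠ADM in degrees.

1. ∠DCM = 22°  [A on ray CD]
2. ∠CDM = 68°  [△MDC]
3. ∠ADM = 68°  [A on ray DC]

∠ADM = 68°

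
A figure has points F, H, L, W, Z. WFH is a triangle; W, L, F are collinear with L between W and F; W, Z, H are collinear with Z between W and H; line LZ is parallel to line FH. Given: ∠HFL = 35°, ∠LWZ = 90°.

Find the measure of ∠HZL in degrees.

∠HZL = 125°

1. ∠HFW = 35°  [L on ray FW]
2. ∠FWH = 90°  [L on WF, Z on WH]
3. ∠FHW = 55°  [△WFH]
4. ∠LZW = 55°  [LZ∥FH, corresponding at Z]
5. ∠HZL = 125°  [linear pair at Z on WH]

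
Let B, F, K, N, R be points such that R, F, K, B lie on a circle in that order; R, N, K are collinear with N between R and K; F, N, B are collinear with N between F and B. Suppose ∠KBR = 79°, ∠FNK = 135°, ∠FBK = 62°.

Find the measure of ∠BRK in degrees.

1. ∠KFR = 101°  [cyclic RFKB, opposite ∠F+∠B]
2. ∠BNR = 135°  [vertical angles at N]
3. ∠FRK = 62°  [same arc FK]
4. ∠FKR = 17°  [△RFK]
5. ∠FBR = 17°  [same arc RF]
6. ∠BRK = 28°  [△RNB]

∠BRK = 28°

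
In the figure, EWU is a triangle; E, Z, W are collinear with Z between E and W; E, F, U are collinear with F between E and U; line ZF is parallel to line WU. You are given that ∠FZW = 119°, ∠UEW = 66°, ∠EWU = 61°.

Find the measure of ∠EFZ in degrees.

∠EFZ = 53°

1. ∠EZF = 61°  [linear pair at Z on EW]
2. ∠FEZ = 66°  [Z on EW, F on EU]
3. ∠EFZ = 53°  [△EZF]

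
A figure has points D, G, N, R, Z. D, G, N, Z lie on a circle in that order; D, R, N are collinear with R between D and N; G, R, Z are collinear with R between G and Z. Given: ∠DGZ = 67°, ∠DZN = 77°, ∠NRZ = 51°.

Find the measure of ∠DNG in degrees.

∠DNG = 15°

1. ∠DNZ = 67°  [same arc DZ]
2. ∠NDZ = 36°  [△DNZ]
3. ∠DRG = 51°  [vertical angles at R]
4. ∠NGZ = 36°  [same arc NZ]
5. ∠GRN = 129°  [linear pair at R on DN]
6. ∠DNG = 15°  [△GRN]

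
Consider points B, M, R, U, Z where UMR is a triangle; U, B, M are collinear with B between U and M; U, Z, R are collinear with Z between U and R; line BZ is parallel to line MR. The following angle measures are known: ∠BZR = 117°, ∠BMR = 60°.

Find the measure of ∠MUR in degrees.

∠MUR = 57°

1. ∠BZU = 63°  [linear pair at Z on UR]
2. ∠RMU = 60°  [B on ray MU]
3. ∠MRU = 63°  [BZ∥MR, corresponding at Z]
4. ∠MUR = 57°  [△UMR]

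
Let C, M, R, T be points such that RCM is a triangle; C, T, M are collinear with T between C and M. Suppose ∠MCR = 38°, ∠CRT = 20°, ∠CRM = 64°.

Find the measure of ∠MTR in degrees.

∠MTR = 58°

1. ∠RCT = 38°  [T on ray CM]
2. ∠CTR = 122°  [△RCT]
3. ∠MTR = 58°  [linear pair at T on CM]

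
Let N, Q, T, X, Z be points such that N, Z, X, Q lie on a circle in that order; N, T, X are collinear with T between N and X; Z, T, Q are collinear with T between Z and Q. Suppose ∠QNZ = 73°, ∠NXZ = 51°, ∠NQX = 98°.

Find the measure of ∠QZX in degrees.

∠QZX = 26°

1. ∠QXZ = 107°  [cyclic NZXQ, opposite ∠N+∠X]
2. ∠NZX = 82°  [cyclic NZXQ, opposite ∠Z+∠Q]
3. ∠XNZ = 47°  [△NZX]
4. ∠XQZ = 47°  [same arc ZX]
5. ∠QZX = 26°  [△ZXQ]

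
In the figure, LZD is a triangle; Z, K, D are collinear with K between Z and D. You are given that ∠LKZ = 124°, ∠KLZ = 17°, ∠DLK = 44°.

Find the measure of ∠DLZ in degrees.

∠DLZ = 61°

1. ∠KZL = 39°  [△LZK]
2. ∠DKL = 56°  [linear pair at K on ZD]
3. ∠KDL = 80°  [△LKD]
4. ∠DZL = 39°  [K on ray ZD]
5. ∠LDZ = 80°  [K on ray DZ]
6. ∠DLZ = 61°  [△LZD]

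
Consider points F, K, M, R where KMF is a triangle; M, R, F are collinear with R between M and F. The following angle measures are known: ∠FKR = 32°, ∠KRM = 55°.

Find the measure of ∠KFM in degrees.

1. ∠FRK = 125°  [linear pair at R on MF]
2. ∠KFR = 23°  [△KRF]
3. ∠KFM = 23°  [R on ray FM]

∠KFM = 23°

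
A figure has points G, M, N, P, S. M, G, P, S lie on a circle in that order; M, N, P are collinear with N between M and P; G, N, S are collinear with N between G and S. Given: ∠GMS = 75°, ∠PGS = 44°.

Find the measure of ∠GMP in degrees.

∠GMP = 31°

1. ∠GPS = 105°  [cyclic MGPS, opposite ∠M+∠P]
2. ∠GSP = 31°  [△GPS]
3. ∠GMP = 31°  [same arc GP]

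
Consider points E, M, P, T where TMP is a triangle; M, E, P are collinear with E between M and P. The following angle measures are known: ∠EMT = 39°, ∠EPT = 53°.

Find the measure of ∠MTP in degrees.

∠MTP = 88°

1. ∠PMT = 39°  [E on ray MP]
2. ∠MPT = 53°  [E on ray PM]
3. ∠MTP = 88°  [△TMP]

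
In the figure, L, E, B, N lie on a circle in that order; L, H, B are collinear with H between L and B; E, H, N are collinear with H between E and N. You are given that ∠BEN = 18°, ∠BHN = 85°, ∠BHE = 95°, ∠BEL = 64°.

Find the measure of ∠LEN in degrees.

1. ∠EBL = 67°  [△EHB]
2. ∠EHL = 85°  [vertical angles at H]
3. ∠BLE = 49°  [△LEB]
4. ∠LEN = 46°  [△LHE]

∠LEN = 46°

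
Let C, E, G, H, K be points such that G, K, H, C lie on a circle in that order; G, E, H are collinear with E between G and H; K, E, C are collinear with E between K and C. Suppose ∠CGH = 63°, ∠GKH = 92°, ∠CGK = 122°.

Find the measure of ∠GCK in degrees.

∠GCK = 29°

1. ∠GCH = 88°  [cyclic GKHC, opposite ∠K+∠C]
2. ∠CHG = 29°  [△GHC]
3. ∠CKG = 29°  [same arc GC]
4. ∠GCK = 29°  [△GKC]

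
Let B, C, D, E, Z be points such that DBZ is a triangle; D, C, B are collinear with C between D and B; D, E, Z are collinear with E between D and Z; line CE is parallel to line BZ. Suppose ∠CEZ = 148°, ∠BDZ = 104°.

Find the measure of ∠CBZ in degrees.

1. ∠CED = 32°  [linear pair at E on DZ]
2. ∠CDE = 104°  [C on DB, E on DZ]
3. ∠DCE = 44°  [△DCE]
4. ∠BCE = 136°  [linear pair at C on DB]
5. ∠CBZ = 44°  [CE∥BZ, co-interior at B–C]

∠CBZ = 44°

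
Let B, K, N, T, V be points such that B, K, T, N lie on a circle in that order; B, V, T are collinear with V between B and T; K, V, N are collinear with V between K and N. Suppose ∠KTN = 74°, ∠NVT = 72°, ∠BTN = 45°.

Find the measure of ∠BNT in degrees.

∠BNT = 92°

1. ∠KBN = 106°  [cyclic BKTN, opposite ∠B+∠T]
2. ∠BVN = 108°  [linear pair at V on BT]
3. ∠BKN = 45°  [same arc BN]
4. ∠BNK = 29°  [△BKN]
5. ∠NBT = 43°  [△BVN]
6. ∠BNT = 92°  [△BTN]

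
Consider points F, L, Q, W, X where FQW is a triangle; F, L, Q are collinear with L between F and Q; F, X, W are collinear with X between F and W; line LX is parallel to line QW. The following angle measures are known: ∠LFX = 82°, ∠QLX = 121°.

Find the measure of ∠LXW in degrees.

∠LXW = 141°

1. ∠FLX = 59°  [linear pair at L on FQ]
2. ∠FXL = 39°  [△FLX]
3. ∠LXW = 141°  [linear pair at X on FW]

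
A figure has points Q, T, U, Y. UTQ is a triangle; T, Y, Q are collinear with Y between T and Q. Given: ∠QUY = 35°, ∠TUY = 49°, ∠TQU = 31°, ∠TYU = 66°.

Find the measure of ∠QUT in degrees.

∠QUT = 84°

1. ∠UTY = 65°  [△UTY]
2. ∠QTU = 65°  [Y on ray TQ]
3. ∠QUT = 84°  [△UTQ]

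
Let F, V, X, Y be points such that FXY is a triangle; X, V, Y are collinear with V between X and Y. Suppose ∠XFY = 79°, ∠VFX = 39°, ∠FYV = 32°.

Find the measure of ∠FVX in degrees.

1. ∠FYX = 32°  [V on ray YX]
2. ∠FXY = 69°  [△FXY]
3. ∠FXV = 69°  [V on ray XY]
4. ∠FVX = 72°  [△FXV]

∠FVX = 72°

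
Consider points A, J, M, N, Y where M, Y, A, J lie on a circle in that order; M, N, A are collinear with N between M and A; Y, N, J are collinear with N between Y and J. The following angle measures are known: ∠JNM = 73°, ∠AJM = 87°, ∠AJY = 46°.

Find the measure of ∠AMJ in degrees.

∠AMJ = 66°

1. ∠ANJ = 107°  [linear pair at N on MA]
2. ∠JAM = 27°  [△ANJ]
3. ∠AMJ = 66°  [△MAJ]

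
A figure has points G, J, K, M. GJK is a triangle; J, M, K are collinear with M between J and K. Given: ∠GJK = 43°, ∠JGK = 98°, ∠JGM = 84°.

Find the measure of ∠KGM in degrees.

1. ∠GKJ = 39°  [△GJK]
2. ∠GJM = 43°  [M on ray JK]
3. ∠GMJ = 53°  [△GJM]
4. ∠GKM = 39°  [M on ray KJ]
5. ∠GMK = 127°  [linear pair at M on JK]
6. ∠KGM = 14°  [△GMK]

∠KGM = 14°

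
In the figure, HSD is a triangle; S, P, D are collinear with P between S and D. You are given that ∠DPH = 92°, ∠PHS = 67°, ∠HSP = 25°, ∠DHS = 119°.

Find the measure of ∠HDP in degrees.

1. ∠DSH = 25°  [P on ray SD]
2. ∠HDS = 36°  [△HSD]
3. ∠HDP = 36°  [P on ray DS]

∠HDP = 36°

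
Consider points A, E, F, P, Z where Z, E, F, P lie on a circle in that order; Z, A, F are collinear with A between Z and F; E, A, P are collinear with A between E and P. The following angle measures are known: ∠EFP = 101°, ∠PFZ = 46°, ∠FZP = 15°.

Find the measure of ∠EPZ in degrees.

1. ∠EZP = 79°  [cyclic ZEFP, opposite ∠Z+∠F]
2. ∠PEZ = 46°  [same arc ZP]
3. ∠EPZ = 55°  [△ZEP]

∠EPZ = 55°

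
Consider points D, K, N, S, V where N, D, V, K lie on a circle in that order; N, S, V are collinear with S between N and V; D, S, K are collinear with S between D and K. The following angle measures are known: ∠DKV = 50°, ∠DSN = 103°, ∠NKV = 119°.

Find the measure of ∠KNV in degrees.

1. ∠DNV = 50°  [same arc DV]
2. ∠KSV = 103°  [vertical angles at S]
3. ∠NDV = 61°  [cyclic NDVK, opposite ∠D+∠K]
4. ∠DVN = 69°  [△NDV]
5. ∠KSN = 77°  [linear pair at S on NV]
6. ∠DKN = 69°  [same arc ND]
7. ∠KNV = 34°  [△NSK]

∠KNV = 34°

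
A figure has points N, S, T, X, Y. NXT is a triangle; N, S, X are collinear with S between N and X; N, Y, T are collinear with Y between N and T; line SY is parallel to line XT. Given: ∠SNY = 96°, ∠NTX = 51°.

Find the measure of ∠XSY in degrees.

∠XSY = 147°

1. ∠TNX = 96°  [S on NX, Y on NT]
2. ∠NXT = 33°  [△NXT]
3. ∠NSY = 33°  [SY∥XT, corresponding at S]
4. ∠XSY = 147°  [linear pair at S on NX]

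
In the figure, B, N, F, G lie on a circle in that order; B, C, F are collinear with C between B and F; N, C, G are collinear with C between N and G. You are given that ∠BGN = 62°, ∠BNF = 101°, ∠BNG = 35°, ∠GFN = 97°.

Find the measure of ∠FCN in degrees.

∠FCN = 52°

1. ∠BFN = 62°  [same arc BN]
2. ∠FBN = 17°  [△BNF]
3. ∠BCN = 128°  [△BCN]
4. ∠FCN = 52°  [linear pair at C on BF]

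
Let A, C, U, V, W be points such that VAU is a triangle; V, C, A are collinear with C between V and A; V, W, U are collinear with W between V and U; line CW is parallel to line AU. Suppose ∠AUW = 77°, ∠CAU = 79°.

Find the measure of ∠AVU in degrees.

∠AVU = 24°

1. ∠AUV = 77°  [W on ray UV]
2. ∠UAV = 79°  [C on ray AV]
3. ∠AVU = 24°  [△VAU]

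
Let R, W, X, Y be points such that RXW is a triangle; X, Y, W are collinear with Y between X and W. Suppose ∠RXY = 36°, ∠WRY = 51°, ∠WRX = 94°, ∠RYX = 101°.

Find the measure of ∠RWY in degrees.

1. ∠RXW = 36°  [Y on ray XW]
2. ∠RWX = 50°  [△RXW]
3. ∠RWY = 50°  [Y on ray WX]

∠RWY = 50°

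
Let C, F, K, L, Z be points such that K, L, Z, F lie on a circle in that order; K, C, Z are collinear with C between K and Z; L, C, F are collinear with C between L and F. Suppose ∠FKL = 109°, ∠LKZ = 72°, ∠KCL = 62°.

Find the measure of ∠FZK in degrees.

1. ∠LFZ = 72°  [same arc LZ]
2. ∠FCZ = 62°  [vertical angles at C]
3. ∠FZK = 46°  [△ZCF]

∠FZK = 46°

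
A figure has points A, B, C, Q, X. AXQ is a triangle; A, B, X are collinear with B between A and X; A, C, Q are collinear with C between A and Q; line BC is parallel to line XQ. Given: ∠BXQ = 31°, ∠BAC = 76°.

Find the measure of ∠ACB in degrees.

1. ∠AXQ = 31°  [B on ray XA]
2. ∠QAX = 76°  [B on AX, C on AQ]
3. ∠AQX = 73°  [△AXQ]
4. ∠ACB = 73°  [BC∥XQ, corresponding at C]

∠ACB = 73°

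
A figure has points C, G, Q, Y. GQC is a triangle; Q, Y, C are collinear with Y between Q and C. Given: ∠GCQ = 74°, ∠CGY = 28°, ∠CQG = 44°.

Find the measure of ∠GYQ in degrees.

1. ∠GCY = 74°  [Y on ray CQ]
2. ∠CYG = 78°  [△GYC]
3. ∠GYQ = 102°  [linear pair at Y on QC]

∠GYQ = 102°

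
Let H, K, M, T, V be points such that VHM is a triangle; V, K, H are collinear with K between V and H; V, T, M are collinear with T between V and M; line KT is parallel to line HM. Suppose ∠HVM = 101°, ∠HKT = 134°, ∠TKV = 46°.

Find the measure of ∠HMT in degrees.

1. ∠KVT = 101°  [K on VH, T on VM]
2. ∠KTV = 33°  [△VKT]
3. ∠KTM = 147°  [linear pair at T on VM]
4. ∠HMT = 33°  [KT∥HM, co-interior at M–T]

∠HMT = 33°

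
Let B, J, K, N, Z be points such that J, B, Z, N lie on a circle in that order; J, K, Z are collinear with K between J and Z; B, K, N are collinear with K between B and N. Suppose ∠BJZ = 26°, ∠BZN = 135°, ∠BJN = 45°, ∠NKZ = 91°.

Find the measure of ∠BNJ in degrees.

1. ∠BNZ = 26°  [same arc BZ]
2. ∠NBZ = 19°  [△BZN]
3. ∠JKN = 89°  [linear pair at K on JZ]
4. ∠NJZ = 19°  [same arc ZN]
5. ∠BNJ = 72°  [△JKN]

∠BNJ = 72°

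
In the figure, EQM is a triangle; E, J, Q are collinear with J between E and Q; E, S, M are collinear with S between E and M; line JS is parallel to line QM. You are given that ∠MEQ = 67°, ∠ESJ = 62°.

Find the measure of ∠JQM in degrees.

∠JQM = 51°

1. ∠JES = 67°  [J on EQ, S on EM]
2. ∠EJS = 51°  [△EJS]
3. ∠QJS = 129°  [linear pair at J on EQ]
4. ∠JQM = 51°  [JS∥QM, co-interior at Q–J]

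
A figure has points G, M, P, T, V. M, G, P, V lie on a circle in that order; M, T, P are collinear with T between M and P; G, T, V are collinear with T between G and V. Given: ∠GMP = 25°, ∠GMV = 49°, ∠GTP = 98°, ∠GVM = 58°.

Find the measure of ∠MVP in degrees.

∠MVP = 83°

1. ∠MGV = 73°  [△MGV]
2. ∠MTV = 98°  [vertical angles at T]
3. ∠PMV = 24°  [△MTV]
4. ∠MPV = 73°  [same arc MV]
5. ∠MVP = 83°  [△MPV]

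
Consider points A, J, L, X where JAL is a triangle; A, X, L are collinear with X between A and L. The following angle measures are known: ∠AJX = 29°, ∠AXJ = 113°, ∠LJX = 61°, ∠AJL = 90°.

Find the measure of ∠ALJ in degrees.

∠ALJ = 52°

1. ∠JXL = 67°  [linear pair at X on AL]
2. ∠JLX = 52°  [△JXL]
3. ∠ALJ = 52°  [X on ray LA]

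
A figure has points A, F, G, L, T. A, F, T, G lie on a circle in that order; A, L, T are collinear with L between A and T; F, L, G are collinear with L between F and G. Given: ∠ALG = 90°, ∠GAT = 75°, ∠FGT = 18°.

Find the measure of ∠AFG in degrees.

1. ∠FLT = 90°  [vertical angles at L]
2. ∠FAT = 18°  [same arc FT]
3. ∠ALF = 90°  [linear pair at L on AT]
4. ∠AFG = 72°  [△ALF]

∠AFG = 72°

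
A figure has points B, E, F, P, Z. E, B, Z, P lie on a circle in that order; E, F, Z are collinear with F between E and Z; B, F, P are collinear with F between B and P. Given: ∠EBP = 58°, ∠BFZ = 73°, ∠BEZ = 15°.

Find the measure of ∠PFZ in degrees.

1. ∠EZP = 58°  [same arc EP]
2. ∠BPZ = 15°  [same arc BZ]
3. ∠PFZ = 107°  [△ZFP]

∠PFZ = 107°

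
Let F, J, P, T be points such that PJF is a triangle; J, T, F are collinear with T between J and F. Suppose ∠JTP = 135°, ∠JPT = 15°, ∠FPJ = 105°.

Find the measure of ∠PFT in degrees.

∠PFT = 45°

1. ∠PJT = 30°  [△PJT]
2. ∠FJP = 30°  [T on ray JF]
3. ∠JFP = 45°  [△PJF]
4. ∠PFT = 45°  [T on ray FJ]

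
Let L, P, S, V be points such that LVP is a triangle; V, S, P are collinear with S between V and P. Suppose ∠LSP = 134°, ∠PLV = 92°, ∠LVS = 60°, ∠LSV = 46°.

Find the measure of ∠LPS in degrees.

∠LPS = 28°

1. ∠LVP = 60°  [S on ray VP]
2. ∠LPV = 28°  [△LVP]
3. ∠LPS = 28°  [S on ray PV]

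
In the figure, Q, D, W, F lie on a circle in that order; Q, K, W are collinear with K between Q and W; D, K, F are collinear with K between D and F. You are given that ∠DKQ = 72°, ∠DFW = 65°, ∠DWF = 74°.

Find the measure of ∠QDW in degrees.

1. ∠DKW = 108°  [linear pair at K on QW]
2. ∠DQW = 65°  [same arc DW]
3. ∠FDW = 41°  [△DWF]
4. ∠DWQ = 31°  [△DKW]
5. ∠QDW = 84°  [△QDW]

∠QDW = 84°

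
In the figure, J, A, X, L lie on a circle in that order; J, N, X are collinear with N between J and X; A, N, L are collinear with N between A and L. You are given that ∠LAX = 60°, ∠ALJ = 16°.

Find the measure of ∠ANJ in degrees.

1. ∠AXJ = 16°  [same arc JA]
2. ∠ANX = 104°  [△ANX]
3. ∠ANJ = 76°  [linear pair at N on JX]

∠ANJ = 76°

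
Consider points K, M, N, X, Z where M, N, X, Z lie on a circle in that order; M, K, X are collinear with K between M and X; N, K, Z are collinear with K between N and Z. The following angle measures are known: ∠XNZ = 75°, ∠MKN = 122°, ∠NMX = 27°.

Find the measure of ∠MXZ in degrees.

∠MXZ = 31°

1. ∠XKZ = 122°  [vertical angles at K]
2. ∠NZX = 27°  [same arc NX]
3. ∠MXZ = 31°  [△XKZ]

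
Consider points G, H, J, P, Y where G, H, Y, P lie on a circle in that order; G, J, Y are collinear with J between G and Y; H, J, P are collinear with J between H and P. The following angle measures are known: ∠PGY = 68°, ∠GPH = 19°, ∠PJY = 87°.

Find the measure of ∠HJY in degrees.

1. ∠PHY = 68°  [same arc YP]
2. ∠GYH = 19°  [same arc GH]
3. ∠HJY = 93°  [△HJY]

∠HJY = 93°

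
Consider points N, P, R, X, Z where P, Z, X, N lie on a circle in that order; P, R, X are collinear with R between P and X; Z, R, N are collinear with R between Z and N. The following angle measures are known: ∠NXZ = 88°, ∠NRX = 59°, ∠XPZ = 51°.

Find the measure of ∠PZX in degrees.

1. ∠NPZ = 92°  [cyclic PZXN, opposite ∠P+∠X]
2. ∠PRZ = 59°  [vertical angles at R]
3. ∠NZP = 70°  [△PRZ]
4. ∠PNZ = 18°  [△PZN]
5. ∠PXZ = 18°  [same arc PZ]
6. ∠PZX = 111°  [△PZX]

∠PZX = 111°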